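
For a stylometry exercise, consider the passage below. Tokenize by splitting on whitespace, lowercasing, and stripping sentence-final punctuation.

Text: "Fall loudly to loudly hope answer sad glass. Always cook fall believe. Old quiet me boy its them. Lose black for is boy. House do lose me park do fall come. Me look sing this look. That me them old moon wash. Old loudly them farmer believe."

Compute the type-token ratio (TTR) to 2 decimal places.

0.66

N = 47 tokens, V = 31 types.
TTR = V / N = 31 / 47 = 0.66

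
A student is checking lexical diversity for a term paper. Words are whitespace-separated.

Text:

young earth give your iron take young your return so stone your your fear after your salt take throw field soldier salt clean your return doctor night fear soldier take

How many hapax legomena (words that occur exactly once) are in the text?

11

Frequencies: your:6, take:3, young:2, return:2, fear:2, salt:2, soldier:2, earth:1, give:1, iron:1, so:1, stone:1, after:1, throw:1, field:1, clean:1, doctor:1, night:1
Hapax (freq=1): after, clean, doctor, earth, field, give, iron, night, so, stone, throw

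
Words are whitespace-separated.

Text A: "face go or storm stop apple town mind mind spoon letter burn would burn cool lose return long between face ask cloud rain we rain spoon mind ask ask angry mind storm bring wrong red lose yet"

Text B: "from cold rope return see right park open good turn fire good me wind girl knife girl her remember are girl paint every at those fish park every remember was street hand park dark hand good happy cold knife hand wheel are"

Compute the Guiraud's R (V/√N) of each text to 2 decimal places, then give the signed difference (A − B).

-0.20

A: V=26, N=37, R=4.27
B: V=29, N=42, R=4.47
Difference = 4.27 − 4.47 = -0.20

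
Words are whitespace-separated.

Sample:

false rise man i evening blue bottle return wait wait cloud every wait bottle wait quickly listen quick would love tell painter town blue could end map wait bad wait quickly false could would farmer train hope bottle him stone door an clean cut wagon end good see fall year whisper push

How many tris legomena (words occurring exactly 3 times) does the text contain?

1

Frequencies: wait:6, bottle:3, false:2, blue:2, quickly:2, would:2, could:2, end:2, rise:1, man:1, i:1, evening:1, return:1, cloud:1, every:1, listen:1, quick:1, love:1, tell:1, painter:1, … (19 more, each freq 1)
Words with frequency 3: bottle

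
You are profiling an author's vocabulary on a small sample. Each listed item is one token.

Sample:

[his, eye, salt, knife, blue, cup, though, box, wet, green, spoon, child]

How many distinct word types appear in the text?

Distinct types: {blue, box, child, cup, eye, green, his, knife, salt, spoon, though, wet}
V = 12

12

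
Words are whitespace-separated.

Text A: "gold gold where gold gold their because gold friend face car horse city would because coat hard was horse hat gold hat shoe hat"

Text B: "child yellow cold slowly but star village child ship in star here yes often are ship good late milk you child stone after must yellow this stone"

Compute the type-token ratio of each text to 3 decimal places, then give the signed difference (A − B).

TTR(A) = 15/24 = 0.625
TTR(B) = 21/27 = 0.778
Difference = 0.625 − 0.778 = -0.153

-0.153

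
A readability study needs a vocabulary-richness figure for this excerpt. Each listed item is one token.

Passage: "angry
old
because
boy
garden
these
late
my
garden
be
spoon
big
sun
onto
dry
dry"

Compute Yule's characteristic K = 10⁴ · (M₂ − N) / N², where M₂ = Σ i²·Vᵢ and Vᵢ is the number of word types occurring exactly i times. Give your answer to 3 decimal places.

Frequencies: garden:2, dry:2, angry:1, old:1, because:1, boy:1, these:1, late:1, my:1, be:1, spoon:1, big:1, sun:1, onto:1
N = 16. Frequency spectrum: V_1=12, V_2=2
M₂ = 1²·12 + 2²·2 = 20
K = 10000 × (20 − 16) / 16² = 156.250

156.250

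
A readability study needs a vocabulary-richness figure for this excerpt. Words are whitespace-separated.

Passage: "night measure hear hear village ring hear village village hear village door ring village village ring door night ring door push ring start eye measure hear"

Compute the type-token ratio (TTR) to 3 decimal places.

N = 26 tokens, V = 9 types.
TTR = V / N = 9 / 26 = 0.346

0.346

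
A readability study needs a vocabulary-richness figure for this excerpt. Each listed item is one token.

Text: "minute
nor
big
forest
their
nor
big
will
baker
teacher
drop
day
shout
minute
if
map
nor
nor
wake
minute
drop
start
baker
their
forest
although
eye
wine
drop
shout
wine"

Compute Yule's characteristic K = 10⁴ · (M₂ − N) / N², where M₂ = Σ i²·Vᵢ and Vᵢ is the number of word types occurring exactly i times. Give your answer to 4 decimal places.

374.6098

Frequencies: nor:4, minute:3, drop:3, big:2, forest:2, their:2, baker:2, shout:2, wine:2, will:1, teacher:1, day:1, if:1, map:1, wake:1, start:1, although:1, eye:1
N = 31. Frequency spectrum: V_1=9, V_2=6, V_3=2, V_4=1
M₂ = 1²·9 + 2²·6 + 3²·2 + 4²·1 = 67
K = 10000 × (67 − 31) / 31² = 374.6098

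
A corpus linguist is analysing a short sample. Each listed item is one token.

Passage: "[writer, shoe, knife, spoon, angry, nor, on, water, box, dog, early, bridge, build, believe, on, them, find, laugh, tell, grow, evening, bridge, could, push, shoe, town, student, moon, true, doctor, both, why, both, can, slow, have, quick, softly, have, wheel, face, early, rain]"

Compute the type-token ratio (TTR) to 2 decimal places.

0.86

N = 43 tokens, V = 37 types.
TTR = V / N = 37 / 43 = 0.86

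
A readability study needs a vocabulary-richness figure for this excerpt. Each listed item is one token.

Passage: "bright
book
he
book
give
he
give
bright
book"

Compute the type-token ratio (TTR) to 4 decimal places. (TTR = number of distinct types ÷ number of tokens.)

0.4444

N = 9 tokens, V = 4 types.
TTR = V / N = 4 / 9 = 0.4444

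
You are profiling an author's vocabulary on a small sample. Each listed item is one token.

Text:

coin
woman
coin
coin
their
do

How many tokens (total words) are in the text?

Tokens: coin, woman, coin, coin, their, do
N = 6

6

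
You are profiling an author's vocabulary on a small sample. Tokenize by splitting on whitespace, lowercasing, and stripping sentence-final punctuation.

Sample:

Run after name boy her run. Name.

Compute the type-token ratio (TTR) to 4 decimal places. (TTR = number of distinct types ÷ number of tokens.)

N = 7 tokens, V = 5 types.
TTR = V / N = 5 / 7 = 0.7143

0.7143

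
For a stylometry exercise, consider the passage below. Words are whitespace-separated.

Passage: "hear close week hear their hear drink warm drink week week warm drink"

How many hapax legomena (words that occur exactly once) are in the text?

Frequencies: hear:3, week:3, drink:3, warm:2, close:1, their:1
Hapax (freq=1): close, their

2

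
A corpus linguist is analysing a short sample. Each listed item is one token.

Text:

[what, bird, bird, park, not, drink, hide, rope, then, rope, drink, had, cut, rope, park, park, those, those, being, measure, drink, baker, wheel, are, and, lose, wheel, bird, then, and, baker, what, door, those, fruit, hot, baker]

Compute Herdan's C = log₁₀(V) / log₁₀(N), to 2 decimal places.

N = 37, V = 21.
log₁₀(V) = 1.322219, log₁₀(N) = 1.568202
C = 1.322219 / 1.568202 = 0.84

0.84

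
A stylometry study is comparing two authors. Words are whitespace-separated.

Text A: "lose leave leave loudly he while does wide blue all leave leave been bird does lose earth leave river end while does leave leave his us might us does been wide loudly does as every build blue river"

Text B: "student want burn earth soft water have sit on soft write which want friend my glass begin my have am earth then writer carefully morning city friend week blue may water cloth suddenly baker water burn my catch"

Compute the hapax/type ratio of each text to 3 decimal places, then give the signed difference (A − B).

-0.214

A: hapax=10, V=20, ratio=0.500
B: hapax=20, V=28, ratio=0.714
Difference = 0.500 − 0.714 = -0.214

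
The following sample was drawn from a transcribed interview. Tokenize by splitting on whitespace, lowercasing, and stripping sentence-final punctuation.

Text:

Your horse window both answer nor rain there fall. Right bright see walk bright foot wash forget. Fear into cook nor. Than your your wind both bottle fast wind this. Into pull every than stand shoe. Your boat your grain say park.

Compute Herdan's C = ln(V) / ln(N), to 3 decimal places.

0.927

N = 42, V = 32.
ln(V) = 3.465736, ln(N) = 3.737670
C = 3.465736 / 3.737670 = 0.927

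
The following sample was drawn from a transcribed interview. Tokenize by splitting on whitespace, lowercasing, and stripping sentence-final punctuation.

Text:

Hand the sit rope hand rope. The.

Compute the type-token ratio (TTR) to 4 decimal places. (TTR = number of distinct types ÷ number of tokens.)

N = 7 tokens, V = 4 types.
TTR = V / N = 4 / 7 = 0.5714

0.5714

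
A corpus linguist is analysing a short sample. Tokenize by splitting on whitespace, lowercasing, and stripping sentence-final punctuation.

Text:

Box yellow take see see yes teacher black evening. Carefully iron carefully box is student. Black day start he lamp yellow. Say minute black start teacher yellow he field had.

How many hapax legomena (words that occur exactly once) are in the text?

12

Frequencies: yellow:3, black:3, box:2, see:2, teacher:2, carefully:2, start:2, he:2, take:1, yes:1, evening:1, iron:1, is:1, student:1, day:1, lamp:1, say:1, minute:1, field:1, had:1
Hapax (freq=1): day, evening, field, had, iron, is, lamp, minute, say, student, take, yes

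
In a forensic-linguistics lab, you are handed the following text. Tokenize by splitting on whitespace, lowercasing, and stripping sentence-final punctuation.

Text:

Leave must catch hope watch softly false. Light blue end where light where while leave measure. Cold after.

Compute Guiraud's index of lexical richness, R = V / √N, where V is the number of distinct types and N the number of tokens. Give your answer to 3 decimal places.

N = 18, V = 15.
√N = 4.242641
R = 15 / 4.242641 = 3.536

3.536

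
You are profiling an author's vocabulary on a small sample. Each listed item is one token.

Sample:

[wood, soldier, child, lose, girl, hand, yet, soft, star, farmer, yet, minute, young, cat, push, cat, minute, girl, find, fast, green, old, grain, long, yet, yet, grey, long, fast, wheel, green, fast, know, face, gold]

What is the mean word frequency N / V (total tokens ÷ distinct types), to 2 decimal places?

N = 35 tokens, V = 25 types.
Mean frequency = N / V = 35 / 25 = 1.40

1.40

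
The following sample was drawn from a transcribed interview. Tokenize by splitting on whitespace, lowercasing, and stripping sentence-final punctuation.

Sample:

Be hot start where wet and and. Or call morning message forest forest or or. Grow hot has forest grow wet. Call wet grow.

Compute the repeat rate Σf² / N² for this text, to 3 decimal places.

Frequencies: wet:3, or:3, forest:3, grow:3, hot:2, and:2, call:2, be:1, start:1, where:1, morning:1, message:1, has:1
Σf² = 54; N² = 576
Repeat rate = 54 / 576 = 0.094

0.094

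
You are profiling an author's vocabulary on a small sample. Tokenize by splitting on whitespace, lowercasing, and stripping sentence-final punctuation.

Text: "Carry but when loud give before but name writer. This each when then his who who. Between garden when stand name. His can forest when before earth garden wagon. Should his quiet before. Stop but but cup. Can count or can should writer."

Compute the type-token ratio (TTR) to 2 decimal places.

0.60

N = 43 tokens, V = 26 types.
TTR = V / N = 26 / 43 = 0.60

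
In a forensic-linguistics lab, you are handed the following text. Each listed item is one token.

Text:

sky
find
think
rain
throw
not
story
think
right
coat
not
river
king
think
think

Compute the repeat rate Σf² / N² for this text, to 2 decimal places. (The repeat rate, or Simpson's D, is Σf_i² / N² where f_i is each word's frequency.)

0.13

Frequencies: think:4, not:2, sky:1, find:1, rain:1, throw:1, story:1, right:1, coat:1, river:1, king:1
Σf² = 29; N² = 225
Repeat rate = 29 / 225 = 0.13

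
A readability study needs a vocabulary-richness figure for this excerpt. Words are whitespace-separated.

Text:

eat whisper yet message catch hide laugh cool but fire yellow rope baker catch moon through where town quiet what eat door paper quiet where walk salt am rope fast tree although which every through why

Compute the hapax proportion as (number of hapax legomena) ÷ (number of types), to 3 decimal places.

0.800

Frequencies: eat:2, catch:2, rope:2, through:2, where:2, quiet:2, whisper:1, yet:1, message:1, hide:1, laugh:1, cool:1, but:1, fire:1, yellow:1, baker:1, moon:1, town:1, what:1, door:1, … (10 more, each freq 1)
Hapax count = 24; type count = 30.
Ratio = 24 / 30 = 0.800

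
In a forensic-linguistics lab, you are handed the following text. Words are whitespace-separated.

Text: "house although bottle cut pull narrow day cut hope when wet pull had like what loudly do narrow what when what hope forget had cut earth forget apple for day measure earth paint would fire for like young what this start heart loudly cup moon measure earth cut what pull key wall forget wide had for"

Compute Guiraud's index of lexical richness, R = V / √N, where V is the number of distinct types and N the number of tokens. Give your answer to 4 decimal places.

4.2762

N = 56, V = 32.
√N = 7.483315
R = 32 / 7.483315 = 4.2762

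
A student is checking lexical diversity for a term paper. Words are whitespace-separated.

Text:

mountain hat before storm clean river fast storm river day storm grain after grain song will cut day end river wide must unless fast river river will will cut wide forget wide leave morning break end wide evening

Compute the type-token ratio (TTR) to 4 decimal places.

N = 38 tokens, V = 22 types.
TTR = V / N = 22 / 38 = 0.5789

0.5789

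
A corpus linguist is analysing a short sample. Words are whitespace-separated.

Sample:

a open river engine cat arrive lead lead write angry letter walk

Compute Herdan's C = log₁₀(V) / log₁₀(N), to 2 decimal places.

0.96

N = 12, V = 11.
log₁₀(V) = 1.041393, log₁₀(N) = 1.079181
C = 1.041393 / 1.079181 = 0.96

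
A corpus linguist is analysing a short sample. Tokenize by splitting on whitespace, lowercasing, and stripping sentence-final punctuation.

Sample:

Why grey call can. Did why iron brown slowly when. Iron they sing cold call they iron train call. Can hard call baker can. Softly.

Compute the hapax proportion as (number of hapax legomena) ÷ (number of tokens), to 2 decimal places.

Frequencies: call:4, can:3, iron:3, why:2, they:2, grey:1, did:1, brown:1, slowly:1, when:1, sing:1, cold:1, train:1, hard:1, baker:1, softly:1
Hapax count = 11; token count = 25.
Ratio = 11 / 25 = 0.44

0.44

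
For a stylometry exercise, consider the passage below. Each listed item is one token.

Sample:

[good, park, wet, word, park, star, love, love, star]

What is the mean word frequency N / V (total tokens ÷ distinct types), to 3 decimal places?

N = 9 tokens, V = 6 types.
Mean frequency = N / V = 9 / 6 = 1.500

1.500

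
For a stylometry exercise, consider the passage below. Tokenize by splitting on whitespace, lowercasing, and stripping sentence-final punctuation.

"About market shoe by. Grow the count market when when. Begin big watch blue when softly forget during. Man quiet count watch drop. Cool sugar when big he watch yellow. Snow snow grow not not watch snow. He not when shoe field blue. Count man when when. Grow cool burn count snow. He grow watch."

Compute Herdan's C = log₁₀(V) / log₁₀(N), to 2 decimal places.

N = 55, V = 26.
log₁₀(V) = 1.414973, log₁₀(N) = 1.740363
C = 1.414973 / 1.740363 = 0.81

0.81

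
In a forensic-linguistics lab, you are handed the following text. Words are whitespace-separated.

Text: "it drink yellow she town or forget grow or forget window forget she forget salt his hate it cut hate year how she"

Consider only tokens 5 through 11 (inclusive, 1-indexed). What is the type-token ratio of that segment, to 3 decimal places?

Segment tokens 5–11: town, or, forget, grow, or, forget, window
Segment N = 7, segment V = 5.
TTR = 5 / 7 = 0.714

0.714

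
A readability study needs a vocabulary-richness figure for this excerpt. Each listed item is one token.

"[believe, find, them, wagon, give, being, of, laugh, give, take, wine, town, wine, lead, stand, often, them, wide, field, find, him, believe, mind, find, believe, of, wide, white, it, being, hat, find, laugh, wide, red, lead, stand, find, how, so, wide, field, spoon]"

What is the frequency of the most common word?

5

Frequencies: find:5, wide:4, believe:3, them:2, give:2, being:2, of:2, laugh:2, wine:2, lead:2, stand:2, field:2, wagon:1, take:1, town:1, often:1, him:1, mind:1, white:1, it:1, … (5 more, each freq 1)
Most common: 'find' with frequency 5.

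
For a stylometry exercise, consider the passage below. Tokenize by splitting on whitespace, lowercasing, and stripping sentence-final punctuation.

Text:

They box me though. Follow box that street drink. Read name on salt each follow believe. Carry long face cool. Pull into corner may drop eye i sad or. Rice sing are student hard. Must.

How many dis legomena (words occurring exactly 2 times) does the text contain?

Frequencies: box:2, follow:2, they:1, me:1, though:1, that:1, street:1, drink:1, read:1, name:1, on:1, salt:1, each:1, believe:1, carry:1, long:1, face:1, cool:1, pull:1, into:1, … (13 more, each freq 1)
Words with frequency 2: box, follow

2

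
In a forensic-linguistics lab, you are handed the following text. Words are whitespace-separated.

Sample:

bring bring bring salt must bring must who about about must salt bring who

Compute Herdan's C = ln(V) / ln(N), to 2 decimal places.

N = 14, V = 5.
ln(V) = 1.609438, ln(N) = 2.639057
C = 1.609438 / 2.639057 = 0.61

0.61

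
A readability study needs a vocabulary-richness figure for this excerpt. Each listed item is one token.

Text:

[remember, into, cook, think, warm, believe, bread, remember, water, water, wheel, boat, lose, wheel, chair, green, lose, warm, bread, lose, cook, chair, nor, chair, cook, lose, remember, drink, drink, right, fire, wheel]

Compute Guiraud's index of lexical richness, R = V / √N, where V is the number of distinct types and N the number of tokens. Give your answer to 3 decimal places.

3.005

N = 32, V = 17.
√N = 5.656854
R = 17 / 5.656854 = 3.005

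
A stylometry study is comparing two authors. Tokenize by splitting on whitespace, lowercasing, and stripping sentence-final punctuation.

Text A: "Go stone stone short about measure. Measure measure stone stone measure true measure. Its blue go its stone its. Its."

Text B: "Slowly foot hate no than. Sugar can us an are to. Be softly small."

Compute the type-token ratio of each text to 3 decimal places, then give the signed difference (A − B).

-0.600

TTR(A) = 8/20 = 0.400
TTR(B) = 14/14 = 1.000
Difference = 0.400 − 1.000 = -0.600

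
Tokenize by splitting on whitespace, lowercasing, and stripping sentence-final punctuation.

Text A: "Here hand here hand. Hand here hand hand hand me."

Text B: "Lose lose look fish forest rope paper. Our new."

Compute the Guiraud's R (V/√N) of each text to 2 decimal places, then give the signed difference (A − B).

-1.72

A: V=3, N=10, R=0.95
B: V=8, N=9, R=2.67
Difference = 0.95 − 2.67 = -1.72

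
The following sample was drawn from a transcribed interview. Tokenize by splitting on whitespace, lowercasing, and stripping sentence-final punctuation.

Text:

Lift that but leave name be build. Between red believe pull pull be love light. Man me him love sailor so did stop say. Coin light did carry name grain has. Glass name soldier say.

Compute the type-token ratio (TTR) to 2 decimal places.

0.77

N = 35 tokens, V = 27 types.
TTR = V / N = 27 / 35 = 0.77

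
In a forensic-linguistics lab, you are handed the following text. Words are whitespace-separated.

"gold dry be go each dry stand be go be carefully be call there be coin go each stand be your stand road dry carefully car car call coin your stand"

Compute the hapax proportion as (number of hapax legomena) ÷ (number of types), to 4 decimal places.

0.2308

Frequencies: be:6, stand:4, dry:3, go:3, each:2, carefully:2, call:2, coin:2, your:2, car:2, gold:1, there:1, road:1
Hapax count = 3; type count = 13.
Ratio = 3 / 13 = 0.2308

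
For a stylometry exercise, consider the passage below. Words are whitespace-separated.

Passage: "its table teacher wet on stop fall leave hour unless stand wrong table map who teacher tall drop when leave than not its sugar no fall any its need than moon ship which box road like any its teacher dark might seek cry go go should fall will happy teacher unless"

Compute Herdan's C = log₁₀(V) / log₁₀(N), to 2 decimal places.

N = 51, V = 37.
log₁₀(V) = 1.568202, log₁₀(N) = 1.707570
C = 1.568202 / 1.707570 = 0.92

0.92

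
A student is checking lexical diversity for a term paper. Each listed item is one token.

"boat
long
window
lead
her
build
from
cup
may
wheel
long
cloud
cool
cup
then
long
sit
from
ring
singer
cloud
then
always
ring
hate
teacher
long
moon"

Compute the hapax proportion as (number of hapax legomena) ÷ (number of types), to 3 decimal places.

0.700

Frequencies: long:4, from:2, cup:2, cloud:2, then:2, ring:2, boat:1, window:1, lead:1, her:1, build:1, may:1, wheel:1, cool:1, sit:1, singer:1, always:1, hate:1, teacher:1, moon:1
Hapax count = 14; type count = 20.
Ratio = 14 / 20 = 0.700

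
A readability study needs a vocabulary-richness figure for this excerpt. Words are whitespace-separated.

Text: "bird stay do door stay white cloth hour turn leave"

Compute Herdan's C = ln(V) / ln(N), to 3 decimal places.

0.954

N = 10, V = 9.
ln(V) = 2.197225, ln(N) = 2.302585
C = 2.197225 / 2.302585 = 0.954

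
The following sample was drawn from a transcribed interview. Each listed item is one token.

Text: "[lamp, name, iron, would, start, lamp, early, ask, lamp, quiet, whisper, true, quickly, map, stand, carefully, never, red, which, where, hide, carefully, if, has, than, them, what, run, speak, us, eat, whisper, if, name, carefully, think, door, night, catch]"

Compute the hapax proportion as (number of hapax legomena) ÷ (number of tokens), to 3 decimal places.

Frequencies: lamp:3, carefully:3, name:2, whisper:2, if:2, iron:1, would:1, start:1, early:1, ask:1, quiet:1, true:1, quickly:1, map:1, stand:1, never:1, red:1, which:1, where:1, hide:1, … (12 more, each freq 1)
Hapax count = 27; token count = 39.
Ratio = 27 / 39 = 0.692

0.692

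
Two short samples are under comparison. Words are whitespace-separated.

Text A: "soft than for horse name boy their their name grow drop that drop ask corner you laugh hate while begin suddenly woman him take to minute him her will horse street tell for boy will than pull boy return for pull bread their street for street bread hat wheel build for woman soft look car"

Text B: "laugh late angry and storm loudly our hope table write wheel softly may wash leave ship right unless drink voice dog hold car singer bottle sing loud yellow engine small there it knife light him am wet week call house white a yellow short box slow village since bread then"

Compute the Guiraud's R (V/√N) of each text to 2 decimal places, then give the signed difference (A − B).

-2.21

A: V=35, N=55, R=4.72
B: V=49, N=50, R=6.93
Difference = 4.72 − 6.93 = -2.21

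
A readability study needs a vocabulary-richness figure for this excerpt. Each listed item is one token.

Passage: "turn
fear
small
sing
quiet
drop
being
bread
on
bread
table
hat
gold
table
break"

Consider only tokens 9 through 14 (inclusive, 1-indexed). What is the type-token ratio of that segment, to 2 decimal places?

Segment tokens 9–14: on, bread, table, hat, gold, table
Segment N = 6, segment V = 5.
TTR = 5 / 6 = 0.83

0.83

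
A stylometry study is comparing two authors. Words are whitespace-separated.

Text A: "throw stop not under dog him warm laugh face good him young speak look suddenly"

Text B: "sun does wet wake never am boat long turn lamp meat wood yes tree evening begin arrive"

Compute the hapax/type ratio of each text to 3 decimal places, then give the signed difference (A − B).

A: hapax=13, V=14, ratio=0.929
B: hapax=17, V=17, ratio=1.000
Difference = 0.929 − 1.000 = -0.071

-0.071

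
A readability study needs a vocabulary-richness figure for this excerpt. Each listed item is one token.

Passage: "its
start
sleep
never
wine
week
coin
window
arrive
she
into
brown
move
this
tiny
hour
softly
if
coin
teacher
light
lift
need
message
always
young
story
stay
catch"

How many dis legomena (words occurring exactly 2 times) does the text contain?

1

Frequencies: coin:2, its:1, start:1, sleep:1, never:1, wine:1, week:1, window:1, arrive:1, she:1, into:1, brown:1, move:1, this:1, tiny:1, hour:1, softly:1, if:1, teacher:1, light:1, … (8 more, each freq 1)
Words with frequency 2: coin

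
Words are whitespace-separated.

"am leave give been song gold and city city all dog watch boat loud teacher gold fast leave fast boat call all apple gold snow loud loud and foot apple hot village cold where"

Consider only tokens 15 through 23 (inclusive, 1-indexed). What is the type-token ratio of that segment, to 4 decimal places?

Segment tokens 15–23: teacher, gold, fast, leave, fast, boat, call, all, apple
Segment N = 9, segment V = 8.
TTR = 8 / 9 = 0.8889

0.8889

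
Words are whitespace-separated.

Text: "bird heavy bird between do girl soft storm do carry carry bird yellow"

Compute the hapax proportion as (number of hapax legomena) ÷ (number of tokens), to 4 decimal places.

Frequencies: bird:3, do:2, carry:2, heavy:1, between:1, girl:1, soft:1, storm:1, yellow:1
Hapax count = 6; token count = 13.
Ratio = 6 / 13 = 0.4615

0.4615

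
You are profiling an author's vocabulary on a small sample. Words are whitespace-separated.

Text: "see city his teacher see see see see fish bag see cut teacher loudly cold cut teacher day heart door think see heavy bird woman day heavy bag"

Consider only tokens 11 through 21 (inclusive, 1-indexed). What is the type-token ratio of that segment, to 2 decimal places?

Segment tokens 11–21: see, cut, teacher, loudly, cold, cut, teacher, day, heart, door, think
Segment N = 11, segment V = 9.
TTR = 9 / 11 = 0.82

0.82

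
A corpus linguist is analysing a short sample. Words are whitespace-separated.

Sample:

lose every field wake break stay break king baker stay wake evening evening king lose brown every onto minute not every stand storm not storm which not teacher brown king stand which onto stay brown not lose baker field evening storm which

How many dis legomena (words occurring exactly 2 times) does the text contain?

Frequencies: not:4, lose:3, every:3, stay:3, king:3, evening:3, brown:3, storm:3, which:3, field:2, wake:2, break:2, baker:2, onto:2, stand:2, minute:1, teacher:1
Words with frequency 2: baker, break, field, onto, stand, wake

6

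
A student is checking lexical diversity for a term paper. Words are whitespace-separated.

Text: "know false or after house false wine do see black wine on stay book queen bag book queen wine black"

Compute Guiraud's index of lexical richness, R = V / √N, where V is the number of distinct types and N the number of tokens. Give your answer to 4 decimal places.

3.1305

N = 20, V = 14.
√N = 4.472136
R = 14 / 4.472136 = 3.1305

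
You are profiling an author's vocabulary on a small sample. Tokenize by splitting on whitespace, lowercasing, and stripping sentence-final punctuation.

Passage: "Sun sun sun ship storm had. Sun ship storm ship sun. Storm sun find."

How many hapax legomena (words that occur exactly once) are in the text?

2

Frequencies: sun:6, ship:3, storm:3, had:1, find:1
Hapax (freq=1): find, had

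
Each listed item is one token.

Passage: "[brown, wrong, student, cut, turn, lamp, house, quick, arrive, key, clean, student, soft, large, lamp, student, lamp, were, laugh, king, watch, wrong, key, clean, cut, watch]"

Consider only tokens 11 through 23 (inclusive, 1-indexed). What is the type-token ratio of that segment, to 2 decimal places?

Segment tokens 11–23: clean, student, soft, large, lamp, student, lamp, were, laugh, king, watch, wrong, key
Segment N = 13, segment V = 11.
TTR = 11 / 13 = 0.85

0.85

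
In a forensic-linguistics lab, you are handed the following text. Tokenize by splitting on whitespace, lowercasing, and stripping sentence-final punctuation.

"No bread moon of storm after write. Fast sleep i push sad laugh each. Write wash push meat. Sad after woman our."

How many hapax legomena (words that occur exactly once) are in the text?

Frequencies: after:2, write:2, push:2, sad:2, no:1, bread:1, moon:1, of:1, storm:1, fast:1, sleep:1, i:1, laugh:1, each:1, wash:1, meat:1, woman:1, our:1
Hapax (freq=1): bread, each, fast, i, laugh, meat, moon, no, of, our, sleep, storm, wash, woman

14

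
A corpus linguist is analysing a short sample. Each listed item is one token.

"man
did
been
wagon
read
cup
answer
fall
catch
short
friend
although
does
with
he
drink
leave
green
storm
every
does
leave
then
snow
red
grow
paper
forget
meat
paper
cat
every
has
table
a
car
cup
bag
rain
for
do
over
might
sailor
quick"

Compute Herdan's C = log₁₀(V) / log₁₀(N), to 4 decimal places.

N = 45, V = 40.
log₁₀(V) = 1.602060, log₁₀(N) = 1.653213
C = 1.602060 / 1.653213 = 0.9691

0.9691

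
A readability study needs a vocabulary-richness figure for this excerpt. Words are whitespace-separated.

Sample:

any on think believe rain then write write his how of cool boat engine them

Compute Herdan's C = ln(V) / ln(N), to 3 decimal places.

0.975

N = 15, V = 14.
ln(V) = 2.639057, ln(N) = 2.708050
C = 2.639057 / 2.708050 = 0.975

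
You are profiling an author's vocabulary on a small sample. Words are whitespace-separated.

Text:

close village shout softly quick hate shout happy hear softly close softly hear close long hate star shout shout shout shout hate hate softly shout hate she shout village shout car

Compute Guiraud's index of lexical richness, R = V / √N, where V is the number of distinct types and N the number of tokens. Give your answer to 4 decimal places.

N = 31, V = 12.
√N = 5.567764
R = 12 / 5.567764 = 2.1553

2.1553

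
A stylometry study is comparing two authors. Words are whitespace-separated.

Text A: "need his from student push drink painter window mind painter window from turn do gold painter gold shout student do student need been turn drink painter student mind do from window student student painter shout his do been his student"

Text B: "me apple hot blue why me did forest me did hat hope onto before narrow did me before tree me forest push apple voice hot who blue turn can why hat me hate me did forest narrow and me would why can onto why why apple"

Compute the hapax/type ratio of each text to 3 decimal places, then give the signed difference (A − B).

A: hapax=1, V=14, ratio=0.071
B: hapax=9, V=21, ratio=0.429
Difference = 0.071 − 0.429 = -0.358

-0.358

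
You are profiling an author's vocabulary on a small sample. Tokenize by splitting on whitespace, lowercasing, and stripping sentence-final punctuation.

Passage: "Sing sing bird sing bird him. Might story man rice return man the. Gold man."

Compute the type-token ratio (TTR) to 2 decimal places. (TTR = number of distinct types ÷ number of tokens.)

0.67

N = 15 tokens, V = 10 types.
TTR = V / N = 10 / 15 = 0.67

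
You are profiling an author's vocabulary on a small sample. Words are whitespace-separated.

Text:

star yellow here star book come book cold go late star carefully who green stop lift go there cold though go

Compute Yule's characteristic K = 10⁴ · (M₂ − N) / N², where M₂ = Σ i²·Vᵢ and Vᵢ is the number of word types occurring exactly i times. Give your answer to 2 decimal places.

362.81

Frequencies: star:3, go:3, book:2, cold:2, yellow:1, here:1, come:1, late:1, carefully:1, who:1, green:1, stop:1, lift:1, there:1, though:1
N = 21. Frequency spectrum: V_1=11, V_2=2, V_3=2
M₂ = 1²·11 + 2²·2 + 3²·2 = 37
K = 10000 × (37 − 21) / 21² = 362.81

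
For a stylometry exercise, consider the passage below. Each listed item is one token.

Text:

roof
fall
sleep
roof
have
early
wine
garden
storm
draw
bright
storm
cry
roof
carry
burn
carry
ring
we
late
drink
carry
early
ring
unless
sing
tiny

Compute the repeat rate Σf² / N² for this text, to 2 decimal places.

Frequencies: roof:3, carry:3, early:2, storm:2, ring:2, fall:1, sleep:1, have:1, wine:1, garden:1, draw:1, bright:1, cry:1, burn:1, we:1, late:1, drink:1, unless:1, sing:1, tiny:1
Σf² = 45; N² = 729
Repeat rate = 45 / 729 = 0.06

0.06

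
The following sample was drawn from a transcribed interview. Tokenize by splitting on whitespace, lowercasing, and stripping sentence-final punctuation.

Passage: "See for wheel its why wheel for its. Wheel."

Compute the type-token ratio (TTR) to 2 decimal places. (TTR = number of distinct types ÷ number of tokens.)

0.56

N = 9 tokens, V = 5 types.
TTR = V / N = 5 / 9 = 0.56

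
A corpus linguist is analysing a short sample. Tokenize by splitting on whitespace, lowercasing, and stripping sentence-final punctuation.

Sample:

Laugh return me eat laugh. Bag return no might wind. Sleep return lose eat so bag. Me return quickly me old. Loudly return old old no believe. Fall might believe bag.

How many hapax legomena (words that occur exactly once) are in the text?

Frequencies: return:5, me:3, bag:3, old:3, laugh:2, eat:2, no:2, might:2, believe:2, wind:1, sleep:1, lose:1, so:1, quickly:1, loudly:1, fall:1
Hapax (freq=1): fall, lose, loudly, quickly, sleep, so, wind

7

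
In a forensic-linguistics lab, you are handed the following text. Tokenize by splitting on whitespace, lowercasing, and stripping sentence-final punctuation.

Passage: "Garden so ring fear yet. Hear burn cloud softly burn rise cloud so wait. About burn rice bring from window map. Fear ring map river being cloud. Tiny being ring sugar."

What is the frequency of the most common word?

Frequencies: ring:3, burn:3, cloud:3, so:2, fear:2, map:2, being:2, garden:1, yet:1, hear:1, softly:1, rise:1, wait:1, about:1, rice:1, bring:1, from:1, window:1, river:1, tiny:1, … (1 more, each freq 1)
Most common: 'ring' with frequency 3.

3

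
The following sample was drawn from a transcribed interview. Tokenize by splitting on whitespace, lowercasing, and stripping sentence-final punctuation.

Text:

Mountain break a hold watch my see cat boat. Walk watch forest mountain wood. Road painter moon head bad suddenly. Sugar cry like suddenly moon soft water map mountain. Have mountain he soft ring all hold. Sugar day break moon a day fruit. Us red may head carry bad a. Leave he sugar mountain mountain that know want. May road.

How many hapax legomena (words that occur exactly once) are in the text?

Frequencies: mountain:6, a:3, moon:3, sugar:3, break:2, hold:2, watch:2, road:2, head:2, bad:2, suddenly:2, soft:2, he:2, day:2, may:2, my:1, see:1, cat:1, boat:1, walk:1, … (18 more, each freq 1)
Hapax (freq=1): all, boat, carry, cat, cry, forest, fruit, have, know, leave, like, map, my, painter, red, ring, see, that, us, walk, want, water, wood

23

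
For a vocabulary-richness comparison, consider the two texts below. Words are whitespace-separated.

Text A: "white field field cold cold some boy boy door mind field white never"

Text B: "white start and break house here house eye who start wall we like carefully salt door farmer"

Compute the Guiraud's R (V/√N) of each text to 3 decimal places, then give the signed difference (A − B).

-1.419

A: V=8, N=13, R=2.219
B: V=15, N=17, R=3.638
Difference = 2.219 − 3.638 = -1.419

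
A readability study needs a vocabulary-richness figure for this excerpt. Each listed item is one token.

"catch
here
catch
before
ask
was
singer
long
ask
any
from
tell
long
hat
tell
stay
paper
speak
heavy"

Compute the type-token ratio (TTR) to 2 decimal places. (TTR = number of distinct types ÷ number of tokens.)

0.79

N = 19 tokens, V = 15 types.
TTR = V / N = 15 / 19 = 0.79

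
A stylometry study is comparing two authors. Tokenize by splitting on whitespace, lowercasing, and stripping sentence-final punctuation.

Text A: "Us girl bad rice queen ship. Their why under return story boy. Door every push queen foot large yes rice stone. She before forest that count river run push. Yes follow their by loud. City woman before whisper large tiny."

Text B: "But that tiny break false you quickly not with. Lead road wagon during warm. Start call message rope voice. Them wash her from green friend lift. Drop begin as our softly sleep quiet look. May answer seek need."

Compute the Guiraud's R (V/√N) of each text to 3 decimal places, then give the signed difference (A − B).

-0.946

A: V=33, N=40, R=5.218
B: V=38, N=38, R=6.164
Difference = 5.218 − 6.164 = -0.946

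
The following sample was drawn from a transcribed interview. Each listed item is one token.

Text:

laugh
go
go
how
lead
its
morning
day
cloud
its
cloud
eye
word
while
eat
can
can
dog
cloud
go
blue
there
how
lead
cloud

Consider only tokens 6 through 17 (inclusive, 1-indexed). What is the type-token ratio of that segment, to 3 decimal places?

Segment tokens 6–17: its, morning, day, cloud, its, cloud, eye, word, while, eat, can, can
Segment N = 12, segment V = 9.
TTR = 9 / 12 = 0.750

0.750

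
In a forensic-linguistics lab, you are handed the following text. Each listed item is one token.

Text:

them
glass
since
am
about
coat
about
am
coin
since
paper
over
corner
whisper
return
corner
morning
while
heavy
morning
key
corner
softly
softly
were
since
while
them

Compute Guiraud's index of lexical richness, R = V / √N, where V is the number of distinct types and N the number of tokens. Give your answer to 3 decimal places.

N = 28, V = 18.
√N = 5.291503
R = 18 / 5.291503 = 3.402

3.402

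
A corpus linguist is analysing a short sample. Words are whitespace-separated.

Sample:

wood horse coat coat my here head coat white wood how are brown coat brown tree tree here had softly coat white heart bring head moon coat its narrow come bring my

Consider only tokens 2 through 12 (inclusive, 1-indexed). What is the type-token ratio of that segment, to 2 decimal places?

0.82

Segment tokens 2–12: horse, coat, coat, my, here, head, coat, white, wood, how, are
Segment N = 11, segment V = 9.
TTR = 9 / 11 = 0.82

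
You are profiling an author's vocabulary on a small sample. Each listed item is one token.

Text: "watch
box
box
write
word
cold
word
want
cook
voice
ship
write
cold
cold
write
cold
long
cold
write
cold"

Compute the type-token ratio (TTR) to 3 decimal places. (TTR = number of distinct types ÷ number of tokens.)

0.500

N = 20 tokens, V = 10 types.
TTR = V / N = 10 / 20 = 0.500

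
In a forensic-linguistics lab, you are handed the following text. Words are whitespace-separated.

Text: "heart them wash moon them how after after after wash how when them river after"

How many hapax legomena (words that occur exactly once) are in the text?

4

Frequencies: after:4, them:3, wash:2, how:2, heart:1, moon:1, when:1, river:1
Hapax (freq=1): heart, moon, river, when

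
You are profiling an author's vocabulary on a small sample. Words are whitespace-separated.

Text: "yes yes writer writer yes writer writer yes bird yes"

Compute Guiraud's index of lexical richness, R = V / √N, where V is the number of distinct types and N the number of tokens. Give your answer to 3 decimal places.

N = 10, V = 3.
√N = 3.162278
R = 3 / 3.162278 = 0.949

0.949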